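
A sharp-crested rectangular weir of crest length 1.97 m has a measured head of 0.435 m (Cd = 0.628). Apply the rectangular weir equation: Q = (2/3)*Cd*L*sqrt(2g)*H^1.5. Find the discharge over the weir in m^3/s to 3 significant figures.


Q = (2/3)*0.628*1.97*sqrt(2*9.81)*0.435^1.5 = 1.05 m^3/s
Therefore the discharge over the weir = 1.05 m^3/s.


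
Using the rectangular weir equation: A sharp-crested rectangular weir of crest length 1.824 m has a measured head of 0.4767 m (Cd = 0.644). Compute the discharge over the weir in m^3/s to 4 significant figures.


Approach: apply the rectangular weir equation, Q = (2/3)*Cd*L*sqrt(2g)*H^1.5.
Q = (2/3)*0.644*1.824*sqrt(2*9.81)*0.4767^1.5 = 1.142 m^3/s
Therefore the discharge over the weir = 1.142 m^3/s.


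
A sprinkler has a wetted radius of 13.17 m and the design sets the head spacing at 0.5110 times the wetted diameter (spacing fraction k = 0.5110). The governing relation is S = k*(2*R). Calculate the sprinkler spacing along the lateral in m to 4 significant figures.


S = 0.5110 * (2 * 13.17) = 13.46 m
Therefore the sprinkler spacing along the lateral = 13.46 m.


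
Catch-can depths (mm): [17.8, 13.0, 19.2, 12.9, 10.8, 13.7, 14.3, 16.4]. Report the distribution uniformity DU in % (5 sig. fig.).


Approach: apply the low-quarter distribution uniformity, DU = (mean of lowest quarter of readings / overall mean)*100.
sorted lowest 2 of 8: [10.8, 12.9] -> mean = 11.85000 mm
overall mean = 14.76250 mm
DU = (11.85000/14.76250)*100 = 80.271 %
Therefore the distribution uniformity DU = 80.271 %.


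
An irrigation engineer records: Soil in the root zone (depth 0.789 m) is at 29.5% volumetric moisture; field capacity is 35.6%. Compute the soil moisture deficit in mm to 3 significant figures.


Approach: apply the soil moisture deficit relation, SMD = (FC - theta)/100 * depth * 1000.
SMD = (35.6 - 29.5)/100 * 0.789 * 1000 = 48.1 mm
Therefore the soil moisture deficit = 48.1 mm.


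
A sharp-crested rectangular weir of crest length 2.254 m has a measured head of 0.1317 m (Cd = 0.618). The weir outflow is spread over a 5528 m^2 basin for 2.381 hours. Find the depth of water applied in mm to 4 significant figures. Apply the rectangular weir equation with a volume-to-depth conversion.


Approach: apply the rectangular weir equation with a volume-to-depth conversion, Q = (2/3)*Cd*L*sqrt(2g)*H^1.5; d = Q*t/A * 1000.
Step 1 — weir discharge:
  Q = (2/3)*0.618*2.254*sqrt(2*9.81)*0.1317^1.5 = 0.196598 m^3/s
Step 2 — volume: V = 0.196598 * 2.381*3600 = 1685.16 m^3
Step 3 — depth: d = V/A * 1000 = 1685.16/5528 * 1000 = 304.8 mm
Therefore the depth of water applied = 304.8 mm.


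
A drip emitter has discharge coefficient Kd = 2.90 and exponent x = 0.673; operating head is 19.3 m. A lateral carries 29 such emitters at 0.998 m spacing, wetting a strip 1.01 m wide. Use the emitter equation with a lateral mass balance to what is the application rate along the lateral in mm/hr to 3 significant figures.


Approach: apply the emitter equation with a lateral mass balance, q = Kd*h^x; Q = n*q; rate = Q/(n*spacing*width).
Step 1 — single emitter flow (q = Kd*h^x):
  q = 2.90 * 19.3^0.673 = 21.261 L/hr
Step 2 — total lateral flow: Q = 29 * 21.261 = 616.56 L/hr
Step 3 — wetted area: A = 29 * 0.998 * 1.01 = 29.231 m^2
Step 4 — application rate: Q/A = 616.56/29.231 = 21.1 mm/hr
Therefore the application rate along the lateral = 21.1 mm/hr.


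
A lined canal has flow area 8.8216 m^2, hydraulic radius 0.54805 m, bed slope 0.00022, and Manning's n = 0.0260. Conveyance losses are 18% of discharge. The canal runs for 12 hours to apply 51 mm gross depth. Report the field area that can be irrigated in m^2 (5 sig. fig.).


Approach: apply Manning's equation with a conveyance and depth budget, Q = (1/n)*A*R^(2/3)*S^(1/2); Q_field = Q*(1-loss); Area = Q_field*t/(d/1000).
Step 1 — canal discharge (Manning's equation):
  Q = (1/0.0260) * 8.8216 * 0.54805^(2/3) * 0.00022^(1/2) = 3.370276 m^3/s
Step 2 — delivered flow: Q_field = 3.370276*(1 - 18/100) = 2.763626 m^3/s
Step 3 — volume delivered: V = 2.763626 * 12*3600 = 119388.7 m^3
Step 4 — area served: A = V / (depth/1000) = 119388.7 / 0.051 = 2341000 m^2
Therefore the field area that can be irrigated = 2341000 m^2.


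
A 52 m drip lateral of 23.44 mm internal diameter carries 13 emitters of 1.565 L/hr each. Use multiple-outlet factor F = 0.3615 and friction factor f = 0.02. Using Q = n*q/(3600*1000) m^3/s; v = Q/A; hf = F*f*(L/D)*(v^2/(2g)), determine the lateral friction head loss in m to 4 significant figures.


Q = 13*1.565/(3600*1000) = 5.65139e-06 m^3/s
A = pi*(23.44e-3/2)^2 = 4.31524e-04 m^2, so v = Q/A = 0.0130963 m/s
hf = 0.3615*0.02*(52/0.02344)*(0.0130963^2/(2*9.81)) = 0.0001402 m
Therefore the lateral friction head loss = 0.0001402 m.


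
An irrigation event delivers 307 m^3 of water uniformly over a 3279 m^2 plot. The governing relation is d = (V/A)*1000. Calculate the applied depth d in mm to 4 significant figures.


d = (307 / 3279) * 1000 = 93.63 mm
Therefore the applied depth d = 93.63 mm.


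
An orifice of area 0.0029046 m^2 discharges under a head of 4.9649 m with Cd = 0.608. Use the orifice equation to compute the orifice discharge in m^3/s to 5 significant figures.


Approach: apply the orifice equation, Q = Cd*A*sqrt(2*g*h).
Q = 0.608 * 0.0029046 * sqrt(2*9.81*4.9649) = 0.017430 m^3/s
Therefore the orifice discharge = 0.017430 m^3/s.


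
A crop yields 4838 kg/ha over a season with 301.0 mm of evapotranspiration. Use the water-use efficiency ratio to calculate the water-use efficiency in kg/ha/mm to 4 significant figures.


Approach: apply the water-use efficiency ratio, WUE = yield/ET.
WUE = 4838 / 301.0 = 16.07 kg/ha/mm
Therefore the water-use efficiency = 16.07 kg/ha/mm.


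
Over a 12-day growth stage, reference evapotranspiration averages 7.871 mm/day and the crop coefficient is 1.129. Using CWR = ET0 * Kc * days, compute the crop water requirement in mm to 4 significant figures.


CWR = 7.871 * 1.129 * 12 = 106.6 mm
Therefore the crop water requirement = 106.6 mm.


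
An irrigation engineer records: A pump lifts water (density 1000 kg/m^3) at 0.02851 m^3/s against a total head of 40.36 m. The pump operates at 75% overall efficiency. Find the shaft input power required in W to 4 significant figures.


Approach: apply hydraulic power then efficiency conversion, P = rho*g*Q*H; P_in = P/eta.
Step 1 — hydraulic power (P = rho*g*Q*H):
  P = 1000 * 9.81 * 0.02851 * 40.36 = 11288.0 W
Step 2 — input power: P_in = P/eta = 11288.0 / 0.75 = 15050 W
Therefore the shaft input power required = 15050 W.


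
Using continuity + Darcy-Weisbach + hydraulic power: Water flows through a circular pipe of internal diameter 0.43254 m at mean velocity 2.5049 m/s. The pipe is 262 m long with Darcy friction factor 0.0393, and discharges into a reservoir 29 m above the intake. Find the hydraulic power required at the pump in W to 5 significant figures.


Approach: apply continuity + Darcy-Weisbach + hydraulic power, Q = A*v; hf = f*(L/D)*(v^2/(2g)); H = static + hf; P = rho*g*Q*H.
Step 1 — flow rate (continuity, Q = A*v):
  A = pi*(0.43254/2)^2 = 0.1469408 m^2
  Q = 0.1469408 * 2.5049 = 0.3680720 m^3/s
Step 2 — friction head loss (Darcy-Weisbach):
  hf = 0.0393 * (262/0.43254) * (2.5049^2 / (2*9.81))
  hf = 7.612886 m
Step 3 — total head: H = 29 + 7.612886 = 36.61289 m
Step 4 — hydraulic power (P = rho*g*Q*H):
  P = 1000 * 9.81 * 0.3680720 * 36.61289 = 132200 W
Therefore the hydraulic power required at the pump = 132200 W.


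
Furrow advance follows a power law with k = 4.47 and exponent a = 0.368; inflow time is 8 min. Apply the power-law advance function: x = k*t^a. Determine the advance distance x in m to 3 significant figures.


x = 4.47 * 8^0.368 = 9.61 m
Therefore the advance distance x = 9.61 m.


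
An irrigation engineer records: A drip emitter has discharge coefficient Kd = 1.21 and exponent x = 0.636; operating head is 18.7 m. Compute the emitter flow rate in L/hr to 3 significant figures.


Approach: apply the emitter characteristic equation, q = Kd * h^x.
q = 1.21 * 18.7^0.636 = 7.79 L/hr
Therefore the emitter flow rate = 7.79 L/hr.


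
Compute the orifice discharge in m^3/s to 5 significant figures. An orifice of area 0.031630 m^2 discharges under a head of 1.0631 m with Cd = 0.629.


Approach: apply the orifice equation, Q = Cd*A*sqrt(2*g*h).
Q = 0.629 * 0.031630 * sqrt(2*9.81*1.0631) = 0.090863 m^3/s
Therefore the orifice discharge = 0.090863 m^3/s.


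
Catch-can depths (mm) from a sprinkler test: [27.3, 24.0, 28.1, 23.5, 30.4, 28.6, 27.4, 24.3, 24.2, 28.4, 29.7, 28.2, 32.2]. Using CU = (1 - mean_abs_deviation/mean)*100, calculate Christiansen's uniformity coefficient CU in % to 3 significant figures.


mean = 27.408 mm
mean |d_i - mean| = 2.1148 mm
CU = (1 - 2.1148/27.408)*100 = 92.3 %
Therefore Christiansen's uniformity coefficient CU = 92.3 %.


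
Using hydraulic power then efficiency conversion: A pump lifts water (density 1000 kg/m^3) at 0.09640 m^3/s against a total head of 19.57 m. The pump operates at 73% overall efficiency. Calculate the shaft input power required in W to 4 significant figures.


Approach: apply hydraulic power then efficiency conversion, P = rho*g*Q*H; P_in = P/eta.
Step 1 — hydraulic power (P = rho*g*Q*H):
  P = 1000 * 9.81 * 0.09640 * 19.57 = 18507.0 W
Step 2 — input power: P_in = P/eta = 18507.0 / 0.73 = 25350 W
Therefore the shaft input power required = 25350 W.


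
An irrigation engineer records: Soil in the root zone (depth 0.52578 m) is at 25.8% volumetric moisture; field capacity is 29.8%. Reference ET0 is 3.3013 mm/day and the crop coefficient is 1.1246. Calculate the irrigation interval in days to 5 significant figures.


Approach: apply soil-water budget scheduling, SMD = (FC-theta)/100*depth*1000; ETc = ET0*Kc; interval = SMD/ETc.
Step 1 — soil moisture deficit:
  SMD = (29.8 - 25.8)/100 * 0.52578 * 1000 = 21.03120 mm
Step 2 — daily crop ET (ETc = ET0*Kc):
  ETc = 3.3013 * 1.1246 = 3.712642 mm/day
Step 3 — irrigation interval (SMD/ETc):
  interval = 21.03120 / 3.712642 = 5.6648 days
Therefore the irrigation interval = 5.6648 days.


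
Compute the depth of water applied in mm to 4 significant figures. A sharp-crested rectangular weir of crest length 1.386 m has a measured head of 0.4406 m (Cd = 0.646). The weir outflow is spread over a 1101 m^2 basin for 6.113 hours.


Approach: apply the rectangular weir equation with a volume-to-depth conversion, Q = (2/3)*Cd*L*sqrt(2g)*H^1.5; d = Q*t/A * 1000.
Step 1 — weir discharge:
  Q = (2/3)*0.646*1.386*sqrt(2*9.81)*0.4406^1.5 = 0.773251 m^3/s
Step 2 — volume: V = 0.773251 * 6.113*3600 = 17016.8 m^3
Step 3 — depth: d = V/A * 1000 = 17016.8/1101 * 1000 = 15460 mm
Therefore the depth of water applied = 15460 mm.


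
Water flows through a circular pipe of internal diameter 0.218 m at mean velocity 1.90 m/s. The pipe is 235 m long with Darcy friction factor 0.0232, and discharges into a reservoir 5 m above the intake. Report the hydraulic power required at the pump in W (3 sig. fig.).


Approach: apply continuity + Darcy-Weisbach + hydraulic power, Q = A*v; hf = f*(L/D)*(v^2/(2g)); H = static + hf; P = rho*g*Q*H.
Step 1 — flow rate (continuity, Q = A*v):
  A = pi*(0.218/2)^2 = 0.037325 m^2
  Q = 0.037325 * 1.90 = 0.070918 m^3/s
Step 2 — friction head loss (Darcy-Weisbach):
  hf = 0.0232 * (235/0.218) * (1.90^2 / (2*9.81))
  hf = 4.6016 m
Step 3 — total head: H = 5 + 4.6016 = 9.6016 m
Step 4 — hydraulic power (P = rho*g*Q*H):
  P = 1000 * 9.81 * 0.070918 * 9.6016 = 6680 W
Therefore the hydraulic power required at the pump = 6680 W.


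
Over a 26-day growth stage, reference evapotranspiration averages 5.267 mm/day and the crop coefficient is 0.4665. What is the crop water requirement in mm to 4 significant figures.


Approach: apply the crop water requirement relation, CWR = ET0 * Kc * days.
CWR = 5.267 * 0.4665 * 26 = 63.88 mm
Therefore the crop water requirement = 63.88 mm.


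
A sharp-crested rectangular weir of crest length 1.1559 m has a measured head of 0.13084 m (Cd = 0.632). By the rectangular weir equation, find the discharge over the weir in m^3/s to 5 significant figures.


Approach: apply the rectangular weir equation, Q = (2/3)*Cd*L*sqrt(2g)*H^1.5.
Q = (2/3)*0.632*1.1559*sqrt(2*9.81)*0.13084^1.5 = 0.10210 m^3/s
Therefore the discharge over the weir = 0.10210 m^3/s.


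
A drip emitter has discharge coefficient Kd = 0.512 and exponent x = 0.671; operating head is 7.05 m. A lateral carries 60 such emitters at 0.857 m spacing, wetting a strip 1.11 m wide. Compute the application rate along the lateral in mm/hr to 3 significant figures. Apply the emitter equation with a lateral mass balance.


Approach: apply the emitter equation with a lateral mass balance, q = Kd*h^x; Q = n*q; rate = Q/(n*spacing*width).
Step 1 — single emitter flow (q = Kd*h^x):
  q = 0.512 * 7.05^0.671 = 1.8985 L/hr
Step 2 — total lateral flow: Q = 60 * 1.8985 = 113.91 L/hr
Step 3 — wetted area: A = 60 * 0.857 * 1.11 = 57.076 m^2
Step 4 — application rate: Q/A = 113.91/57.076 = 2.00 mm/hr
Therefore the application rate along the lateral = 2.00 mm/hr.


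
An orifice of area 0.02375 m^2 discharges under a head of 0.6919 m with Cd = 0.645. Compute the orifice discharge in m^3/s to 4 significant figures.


Approach: apply the orifice equation, Q = Cd*A*sqrt(2*g*h).
Q = 0.645 * 0.02375 * sqrt(2*9.81*0.6919) = 0.05644 m^3/s
Therefore the orifice discharge = 0.05644 m^3/s.


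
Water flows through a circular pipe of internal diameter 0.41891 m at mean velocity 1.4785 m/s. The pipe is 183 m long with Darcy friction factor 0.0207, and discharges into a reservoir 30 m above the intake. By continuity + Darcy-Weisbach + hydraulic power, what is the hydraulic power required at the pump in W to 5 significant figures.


Approach: apply continuity + Darcy-Weisbach + hydraulic power, Q = A*v; hf = f*(L/D)*(v^2/(2g)); H = static + hf; P = rho*g*Q*H.
Step 1 — flow rate (continuity, Q = A*v):
  A = pi*(0.41891/2)^2 = 0.1378261 m^2
  Q = 0.1378261 * 1.4785 = 0.2037758 m^3/s
Step 2 — friction head loss (Darcy-Weisbach):
  hf = 0.0207 * (183/0.41891) * (1.4785^2 / (2*9.81))
  hf = 1.007498 m
Step 3 — total head: H = 30 + 1.007498 = 31.00750 m
Step 4 — hydraulic power (P = rho*g*Q*H):
  P = 1000 * 9.81 * 0.2037758 * 31.00750 = 61985 W
Therefore the hydraulic power required at the pump = 61985 W.


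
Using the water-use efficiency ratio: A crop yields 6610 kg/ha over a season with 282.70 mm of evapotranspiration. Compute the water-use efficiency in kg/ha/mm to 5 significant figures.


Approach: apply the water-use efficiency ratio, WUE = yield/ET.
WUE = 6610 / 282.70 = 23.382 kg/ha/mm
Therefore the water-use efficiency = 23.382 kg/ha/mm.


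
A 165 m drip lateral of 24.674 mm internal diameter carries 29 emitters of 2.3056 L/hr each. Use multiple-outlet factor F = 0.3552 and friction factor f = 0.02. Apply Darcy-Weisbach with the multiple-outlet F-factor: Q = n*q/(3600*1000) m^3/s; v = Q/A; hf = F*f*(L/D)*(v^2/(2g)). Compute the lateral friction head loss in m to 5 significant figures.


Q = 29*2.3056/(3600*1000) = 1.857289e-05 m^3/s
A = pi*(24.674e-3/2)^2 = 4.781553e-04 m^2, so v = Q/A = 0.03884279 m/s
hf = 0.3552*0.02*(165/0.024674)*(0.03884279^2/(2*9.81)) = 0.0036532 m
Therefore the lateral friction head loss = 0.0036532 m.


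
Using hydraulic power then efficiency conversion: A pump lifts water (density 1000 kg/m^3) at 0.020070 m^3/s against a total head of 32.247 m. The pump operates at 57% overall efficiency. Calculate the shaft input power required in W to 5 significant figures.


Approach: apply hydraulic power then efficiency conversion, P = rho*g*Q*H; P_in = P/eta.
Step 1 — hydraulic power (P = rho*g*Q*H):
  P = 1000 * 9.81 * 0.020070 * 32.247 = 6349.005 W
Step 2 — input power: P_in = P/eta = 6349.005 / 0.57 = 11139 W
Therefore the shaft input power required = 11139 W.


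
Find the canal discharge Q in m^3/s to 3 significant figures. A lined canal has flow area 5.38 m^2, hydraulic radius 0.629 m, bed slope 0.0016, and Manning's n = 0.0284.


Approach: apply Manning's equation, Q = (1/n)*A*R^(2/3)*S^(1/2).
Q = (1/0.0284) * 5.38 * 0.629^(2/3) * 0.0016^(1/2) = 5.56 m^3/s
Therefore the canal discharge Q = 5.56 m^3/s.


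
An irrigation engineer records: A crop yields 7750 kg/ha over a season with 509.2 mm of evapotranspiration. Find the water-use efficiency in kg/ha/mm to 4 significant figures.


Approach: apply the water-use efficiency ratio, WUE = yield/ET.
WUE = 7750 / 509.2 = 15.22 kg/ha/mm
Therefore the water-use efficiency = 15.22 kg/ha/mm.


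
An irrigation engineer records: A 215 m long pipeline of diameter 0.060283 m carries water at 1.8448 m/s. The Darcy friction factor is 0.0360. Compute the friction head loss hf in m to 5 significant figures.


Approach: apply the Darcy-Weisbach equation, hf = f*(L/D)*(v^2/(2g)).
hf = 0.0360 * (215/0.060283) * (1.8448^2 / (2*9.81))
hf = 22.271 m
Therefore the friction head loss hf = 22.271 m.


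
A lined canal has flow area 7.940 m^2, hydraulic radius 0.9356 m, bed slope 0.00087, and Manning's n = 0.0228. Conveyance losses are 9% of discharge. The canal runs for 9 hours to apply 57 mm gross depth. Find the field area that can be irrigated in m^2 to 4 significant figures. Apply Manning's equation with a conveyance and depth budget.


Approach: apply Manning's equation with a conveyance and depth budget, Q = (1/n)*A*R^(2/3)*S^(1/2); Q_field = Q*(1-loss); Area = Q_field*t/(d/1000).
Step 1 — canal discharge (Manning's equation):
  Q = (1/0.0228) * 7.940 * 0.9356^(2/3) * 0.00087^(1/2) = 9.82589 m^3/s
Step 2 — delivered flow: Q_field = 9.82589*(1 - 9/100) = 8.94156 m^3/s
Step 3 — volume delivered: V = 8.94156 * 9*3600 = 289707 m^3
Step 4 — area served: A = V / (depth/1000) = 289707 / 0.057 = 5083000 m^2
Therefore the field area that can be irrigated = 5083000 m^2.


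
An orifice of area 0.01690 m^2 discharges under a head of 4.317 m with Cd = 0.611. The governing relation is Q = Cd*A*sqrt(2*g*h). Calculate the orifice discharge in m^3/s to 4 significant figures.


Q = 0.611 * 0.01690 * sqrt(2*9.81*4.317) = 0.09503 m^3/s
Therefore the orifice discharge = 0.09503 m^3/s.


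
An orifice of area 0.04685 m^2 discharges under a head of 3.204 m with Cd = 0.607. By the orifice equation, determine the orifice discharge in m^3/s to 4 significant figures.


Approach: apply the orifice equation, Q = Cd*A*sqrt(2*g*h).
Q = 0.607 * 0.04685 * sqrt(2*9.81*3.204) = 0.2255 m^3/s
Therefore the orifice discharge = 0.2255 m^3/s.


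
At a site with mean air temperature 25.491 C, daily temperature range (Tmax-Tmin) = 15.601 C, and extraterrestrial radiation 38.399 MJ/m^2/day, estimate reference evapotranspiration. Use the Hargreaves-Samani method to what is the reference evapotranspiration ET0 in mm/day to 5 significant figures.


Approach: apply the Hargreaves-Samani method, ET0 = 0.0023*(Tmean+17.8)*sqrt(Tmax-Tmin)*0.408*Ra.
ET0 = 0.0023*(25.491+17.8)*sqrt(15.601)*0.408*38.399 = 6.1614 mm/day
Therefore the reference evapotranspiration ET0 = 6.1614 mm/day.


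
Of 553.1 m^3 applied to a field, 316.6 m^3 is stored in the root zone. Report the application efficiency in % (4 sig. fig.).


Approach: apply the application efficiency ratio, Ea = (stored/applied)*100.
Ea = (316.6/553.1)*100 = 57.24 %
Therefore the application efficiency = 57.24 %.


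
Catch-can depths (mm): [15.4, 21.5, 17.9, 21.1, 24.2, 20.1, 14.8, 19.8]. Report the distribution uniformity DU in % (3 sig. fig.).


Approach: apply the low-quarter distribution uniformity, DU = (mean of lowest quarter of readings / overall mean)*100.
sorted lowest 2 of 8: [14.8, 15.4] -> mean = 15.100 mm
overall mean = 19.350 mm
DU = (15.100/19.350)*100 = 78.0 %
Therefore the distribution uniformity DU = 78.0 %.


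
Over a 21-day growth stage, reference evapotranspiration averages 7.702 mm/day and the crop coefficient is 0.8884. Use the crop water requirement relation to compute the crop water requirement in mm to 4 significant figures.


Approach: apply the crop water requirement relation, CWR = ET0 * Kc * days.
CWR = 7.702 * 0.8884 * 21 = 143.7 mm
Therefore the crop water requirement = 143.7 mm.


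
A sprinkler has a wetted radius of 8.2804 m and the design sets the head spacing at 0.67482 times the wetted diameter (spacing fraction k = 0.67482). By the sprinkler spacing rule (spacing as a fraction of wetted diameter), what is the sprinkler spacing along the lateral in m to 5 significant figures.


Approach: apply the sprinkler spacing rule (spacing as a fraction of wetted diameter), S = k*(2*R).
S = 0.67482 * (2 * 8.2804) = 11.176 m
Therefore the sprinkler spacing along the lateral = 11.176 m.


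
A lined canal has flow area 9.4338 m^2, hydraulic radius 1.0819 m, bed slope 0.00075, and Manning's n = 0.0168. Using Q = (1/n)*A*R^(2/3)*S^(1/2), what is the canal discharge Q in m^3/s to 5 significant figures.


Q = (1/0.0168) * 9.4338 * 1.0819^(2/3) * 0.00075^(1/2) = 16.207 m^3/s
Therefore the canal discharge Q = 16.207 m^3/s.


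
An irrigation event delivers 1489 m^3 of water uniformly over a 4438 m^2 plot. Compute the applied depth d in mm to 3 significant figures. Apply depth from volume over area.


Approach: apply depth from volume over area, d = (V/A)*1000.
d = (1489 / 4438) * 1000 = 336 mm
Therefore the applied depth d = 336 mm.


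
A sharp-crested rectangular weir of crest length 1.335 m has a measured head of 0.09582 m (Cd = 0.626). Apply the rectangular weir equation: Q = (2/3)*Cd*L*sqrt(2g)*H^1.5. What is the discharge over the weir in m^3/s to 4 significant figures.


Q = (2/3)*0.626*1.335*sqrt(2*9.81)*0.09582^1.5 = 0.07320 m^3/s
Therefore the discharge over the weir = 0.07320 m^3/s.


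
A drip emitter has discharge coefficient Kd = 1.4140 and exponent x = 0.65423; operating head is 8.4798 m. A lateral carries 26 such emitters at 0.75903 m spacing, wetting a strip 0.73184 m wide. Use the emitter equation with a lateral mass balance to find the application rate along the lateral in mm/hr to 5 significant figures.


Approach: apply the emitter equation with a lateral mass balance, q = Kd*h^x; Q = n*q; rate = Q/(n*spacing*width).
Step 1 — single emitter flow (q = Kd*h^x):
  q = 1.4140 * 8.4798^0.65423 = 5.725681 L/hr
Step 2 — total lateral flow: Q = 26 * 5.725681 = 148.8677 L/hr
Step 3 — wetted area: A = 26 * 0.75903 * 0.73184 = 14.44270 m^2
Step 4 — application rate: Q/A = 148.8677/14.44270 = 10.307 mm/hr
Therefore the application rate along the lateral = 10.307 mm/hr.


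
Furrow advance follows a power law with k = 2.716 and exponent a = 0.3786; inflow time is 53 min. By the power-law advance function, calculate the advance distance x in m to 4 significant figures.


Approach: apply the power-law advance function, x = k*t^a.
x = 2.716 * 53^0.3786 = 12.21 m
Therefore the advance distance x = 12.21 m.


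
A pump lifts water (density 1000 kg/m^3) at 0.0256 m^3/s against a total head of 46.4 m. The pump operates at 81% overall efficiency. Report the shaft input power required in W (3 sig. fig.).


Approach: apply hydraulic power then efficiency conversion, P = rho*g*Q*H; P_in = P/eta.
Step 1 — hydraulic power (P = rho*g*Q*H):
  P = 1000 * 9.81 * 0.0256 * 46.4 = 11653 W
Step 2 — input power: P_in = P/eta = 11653 / 0.81 = 14400 W
Therefore the shaft input power required = 14400 W.


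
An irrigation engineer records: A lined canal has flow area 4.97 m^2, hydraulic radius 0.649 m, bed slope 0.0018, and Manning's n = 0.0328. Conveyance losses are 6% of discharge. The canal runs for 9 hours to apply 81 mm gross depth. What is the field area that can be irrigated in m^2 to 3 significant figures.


Approach: apply Manning's equation with a conveyance and depth budget, Q = (1/n)*A*R^(2/3)*S^(1/2); Q_field = Q*(1-loss); Area = Q_field*t/(d/1000).
Step 1 — canal discharge (Manning's equation):
  Q = (1/0.0328) * 4.97 * 0.649^(2/3) * 0.0018^(1/2) = 4.8189 m^3/s
Step 2 — delivered flow: Q_field = 4.8189*(1 - 6/100) = 4.5298 m^3/s
Step 3 — volume delivered: V = 4.5298 * 9*3600 = 146760 m^3
Step 4 — area served: A = V / (depth/1000) = 146760 / 0.081 = 1810000 m^2
Therefore the field area that can be irrigated = 1810000 m^2.


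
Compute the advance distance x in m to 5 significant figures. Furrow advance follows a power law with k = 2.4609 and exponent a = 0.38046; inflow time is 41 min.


Approach: apply the power-law advance function, x = k*t^a.
x = 2.4609 * 41^0.38046 = 10.109 m
Therefore the advance distance x = 10.109 m.


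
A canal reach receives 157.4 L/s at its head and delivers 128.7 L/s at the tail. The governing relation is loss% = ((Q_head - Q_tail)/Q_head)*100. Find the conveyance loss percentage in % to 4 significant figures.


loss = ((157.4 - 128.7)/157.4)*100 = 18.23 %
Therefore the conveyance loss percentage = 18.23 %.


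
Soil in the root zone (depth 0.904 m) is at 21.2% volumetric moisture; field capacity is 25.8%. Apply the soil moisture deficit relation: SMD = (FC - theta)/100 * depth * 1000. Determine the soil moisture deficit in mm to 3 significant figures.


SMD = (25.8 - 21.2)/100 * 0.904 * 1000 = 41.6 mm
Therefore the soil moisture deficit = 41.6 mm.


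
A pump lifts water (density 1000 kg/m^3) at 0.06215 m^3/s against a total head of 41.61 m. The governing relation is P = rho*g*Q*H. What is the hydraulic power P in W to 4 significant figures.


P = 1000 * 9.81 * 0.06215 * 41.61 = 25370 W
Therefore the hydraulic power P = 25370 W.


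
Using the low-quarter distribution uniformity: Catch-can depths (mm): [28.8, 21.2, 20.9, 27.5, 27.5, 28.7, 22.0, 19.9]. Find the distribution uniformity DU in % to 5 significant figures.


Approach: apply the low-quarter distribution uniformity, DU = (mean of lowest quarter of readings / overall mean)*100.
sorted lowest 2 of 8: [19.9, 20.9] -> mean = 20.40000 mm
overall mean = 24.56250 mm
DU = (20.40000/24.56250)*100 = 83.053 %
Therefore the distribution uniformity DU = 83.053 %.


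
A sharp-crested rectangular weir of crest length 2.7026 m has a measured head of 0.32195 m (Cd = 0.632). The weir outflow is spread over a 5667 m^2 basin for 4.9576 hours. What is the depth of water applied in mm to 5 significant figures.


Approach: apply the rectangular weir equation with a volume-to-depth conversion, Q = (2/3)*Cd*L*sqrt(2g)*H^1.5; d = Q*t/A * 1000.
Step 1 — weir discharge:
  Q = (2/3)*0.632*2.7026*sqrt(2*9.81)*0.32195^1.5 = 0.9213820 m^3/s
Step 2 — volume: V = 0.9213820 * 4.9576*3600 = 16444.24 m^3
Step 3 — depth: d = V/A * 1000 = 16444.24/5667 * 1000 = 2901.8 mm
Therefore the depth of water applied = 2901.8 mm.


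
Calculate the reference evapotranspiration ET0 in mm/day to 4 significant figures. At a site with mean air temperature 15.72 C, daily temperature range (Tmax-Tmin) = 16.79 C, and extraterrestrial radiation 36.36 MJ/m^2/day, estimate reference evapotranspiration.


Approach: apply the Hargreaves-Samani method, ET0 = 0.0023*(Tmean+17.8)*sqrt(Tmax-Tmin)*0.408*Ra.
ET0 = 0.0023*(15.72+17.8)*sqrt(16.79)*0.408*36.36 = 4.686 mm/day
Therefore the reference evapotranspiration ET0 = 4.686 mm/day.


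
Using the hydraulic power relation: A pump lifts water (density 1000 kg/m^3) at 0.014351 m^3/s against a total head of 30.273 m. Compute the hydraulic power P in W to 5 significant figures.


Approach: apply the hydraulic power relation, P = rho*g*Q*H.
P = 1000 * 9.81 * 0.014351 * 30.273 = 4261.9 W
Therefore the hydraulic power P = 4261.9 W.


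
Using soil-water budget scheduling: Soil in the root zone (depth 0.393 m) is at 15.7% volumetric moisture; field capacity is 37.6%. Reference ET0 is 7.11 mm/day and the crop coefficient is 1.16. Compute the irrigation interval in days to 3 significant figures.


Approach: apply soil-water budget scheduling, SMD = (FC-theta)/100*depth*1000; ETc = ET0*Kc; interval = SMD/ETc.
Step 1 — soil moisture deficit:
  SMD = (37.6 - 15.7)/100 * 0.393 * 1000 = 86.067 mm
Step 2 — daily crop ET (ETc = ET0*Kc):
  ETc = 7.11 * 1.16 = 8.2476 mm/day
Step 3 — irrigation interval (SMD/ETc):
  interval = 86.067 / 8.2476 = 10.4 days
Therefore the irrigation interval = 10.4 days.


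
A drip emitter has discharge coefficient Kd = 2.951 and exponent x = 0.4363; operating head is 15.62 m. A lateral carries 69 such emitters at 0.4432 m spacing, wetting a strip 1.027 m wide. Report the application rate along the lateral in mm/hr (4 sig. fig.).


Approach: apply the emitter equation with a lateral mass balance, q = Kd*h^x; Q = n*q; rate = Q/(n*spacing*width).
Step 1 — single emitter flow (q = Kd*h^x):
  q = 2.951 * 15.62^0.4363 = 9.78976 L/hr
Step 2 — total lateral flow: Q = 69 * 9.78976 = 675.494 L/hr
Step 3 — wetted area: A = 69 * 0.4432 * 1.027 = 31.4065 m^2
Step 4 — application rate: Q/A = 675.494/31.4065 = 21.51 mm/hr
Therefore the application rate along the lateral = 21.51 mm/hr.


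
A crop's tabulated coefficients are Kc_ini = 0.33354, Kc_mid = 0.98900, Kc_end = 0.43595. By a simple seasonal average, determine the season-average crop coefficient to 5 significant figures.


Approach: apply a simple seasonal average, Kc_avg = (Kc_ini + Kc_mid + Kc_end)/3.
Kc_avg = (0.33354 + 0.98900 + 0.43595)/3 = 0.58616
Therefore the season-average crop coefficient = 0.58616.


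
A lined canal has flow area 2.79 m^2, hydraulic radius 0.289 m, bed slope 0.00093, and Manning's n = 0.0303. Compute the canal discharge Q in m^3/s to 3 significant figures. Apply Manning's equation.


Approach: apply Manning's equation, Q = (1/n)*A*R^(2/3)*S^(1/2).
Q = (1/0.0303) * 2.79 * 0.289^(2/3) * 0.00093^(1/2) = 1.23 m^3/s
Therefore the canal discharge Q = 1.23 m^3/s.


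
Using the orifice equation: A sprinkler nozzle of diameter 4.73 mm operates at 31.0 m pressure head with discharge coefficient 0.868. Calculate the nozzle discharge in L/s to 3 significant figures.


Approach: apply the orifice equation, Q = Cd*A*sqrt(2*g*h), A = pi*(d/2)^2.
A = pi*(4.73e-3/2)^2 = 1.7572e-05 m^2
Q = 0.868 * 1.7572e-05 * sqrt(2*9.81*31.0) * 1000 = 0.376 L/s
Therefore the nozzle discharge = 0.376 L/s.


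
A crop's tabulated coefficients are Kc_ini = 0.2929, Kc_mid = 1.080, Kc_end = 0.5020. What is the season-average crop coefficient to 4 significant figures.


Approach: apply a simple seasonal average, Kc_avg = (Kc_ini + Kc_mid + Kc_end)/3.
Kc_avg = (0.2929 + 1.080 + 0.5020)/3 = 0.6250
Therefore the season-average crop coefficient = 0.6250.


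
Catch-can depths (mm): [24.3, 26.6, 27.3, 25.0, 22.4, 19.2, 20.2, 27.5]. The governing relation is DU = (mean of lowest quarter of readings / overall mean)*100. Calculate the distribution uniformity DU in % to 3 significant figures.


sorted lowest 2 of 8: [19.2, 20.2] -> mean = 19.700 mm
overall mean = 24.062 mm
DU = (19.700/24.062)*100 = 81.9 %
Therefore the distribution uniformity DU = 81.9 %.


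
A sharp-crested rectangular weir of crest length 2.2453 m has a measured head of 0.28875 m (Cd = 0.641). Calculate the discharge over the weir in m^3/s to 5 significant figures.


Approach: apply the rectangular weir equation, Q = (2/3)*Cd*L*sqrt(2g)*H^1.5.
Q = (2/3)*0.641*2.2453*sqrt(2*9.81)*0.28875^1.5 = 0.65944 m^3/s
Therefore the discharge over the weir = 0.65944 m^3/s.


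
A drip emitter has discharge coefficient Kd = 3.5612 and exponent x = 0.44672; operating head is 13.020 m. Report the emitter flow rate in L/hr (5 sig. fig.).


Approach: apply the emitter characteristic equation, q = Kd * h^x.
q = 3.5612 * 13.020^0.44672 = 11.208 L/hr
Therefore the emitter flow rate = 11.208 L/hr.


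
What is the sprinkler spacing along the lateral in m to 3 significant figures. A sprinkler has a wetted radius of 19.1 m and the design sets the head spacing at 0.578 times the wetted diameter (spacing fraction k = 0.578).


Approach: apply the sprinkler spacing rule (spacing as a fraction of wetted diameter), S = k*(2*R).
S = 0.578 * (2 * 19.1) = 22.1 m
Therefore the sprinkler spacing along the lateral = 22.1 m.


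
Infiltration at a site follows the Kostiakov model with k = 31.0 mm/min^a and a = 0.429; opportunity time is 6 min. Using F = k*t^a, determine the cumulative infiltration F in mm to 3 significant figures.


F = 31.0 * 6^0.429 = 66.9 mm
Therefore the cumulative infiltration F = 66.9 mm.


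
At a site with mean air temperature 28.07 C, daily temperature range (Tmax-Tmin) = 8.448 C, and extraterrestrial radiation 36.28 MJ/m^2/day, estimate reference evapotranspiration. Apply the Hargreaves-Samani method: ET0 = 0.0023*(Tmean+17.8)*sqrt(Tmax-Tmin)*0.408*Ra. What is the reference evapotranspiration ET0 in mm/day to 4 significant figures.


ET0 = 0.0023*(28.07+17.8)*sqrt(8.448)*0.408*36.28 = 4.539 mm/day
Therefore the reference evapotranspiration ET0 = 4.539 mm/day.


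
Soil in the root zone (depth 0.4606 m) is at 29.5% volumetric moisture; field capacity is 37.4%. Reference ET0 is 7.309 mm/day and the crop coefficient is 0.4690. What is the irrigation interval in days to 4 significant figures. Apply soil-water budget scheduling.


Approach: apply soil-water budget scheduling, SMD = (FC-theta)/100*depth*1000; ETc = ET0*Kc; interval = SMD/ETc.
Step 1 — soil moisture deficit:
  SMD = (37.4 - 29.5)/100 * 0.4606 * 1000 = 36.3874 mm
Step 2 — daily crop ET (ETc = ET0*Kc):
  ETc = 7.309 * 0.4690 = 3.42792 mm/day
Step 3 — irrigation interval (SMD/ETc):
  interval = 36.3874 / 3.42792 = 10.62 days
Therefore the irrigation interval = 10.62 days.


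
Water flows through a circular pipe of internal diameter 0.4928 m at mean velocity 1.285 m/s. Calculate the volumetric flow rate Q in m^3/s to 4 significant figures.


Approach: apply the continuity equation for pipe flow, Q = A * v with A = pi*(D/2)^2.
A = pi*(0.4928/2)^2 = 0.190735 m^2
Q = 0.190735 * 1.285 = 0.2451 m^3/s
Therefore the volumetric flow rate Q = 0.2451 m^3/s.


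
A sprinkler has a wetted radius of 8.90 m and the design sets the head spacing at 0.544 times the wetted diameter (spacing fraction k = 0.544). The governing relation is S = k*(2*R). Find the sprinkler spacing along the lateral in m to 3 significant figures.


S = 0.544 * (2 * 8.90) = 9.68 m
Therefore the sprinkler spacing along the lateral = 9.68 m.


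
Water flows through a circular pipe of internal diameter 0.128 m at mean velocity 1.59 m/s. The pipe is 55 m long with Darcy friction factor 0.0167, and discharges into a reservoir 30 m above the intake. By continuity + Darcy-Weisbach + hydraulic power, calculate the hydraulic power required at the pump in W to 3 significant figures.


Approach: apply continuity + Darcy-Weisbach + hydraulic power, Q = A*v; hf = f*(L/D)*(v^2/(2g)); H = static + hf; P = rho*g*Q*H.
Step 1 — flow rate (continuity, Q = A*v):
  A = pi*(0.128/2)^2 = 0.012868 m^2
  Q = 0.012868 * 1.59 = 0.020460 m^3/s
Step 2 — friction head loss (Darcy-Weisbach):
  hf = 0.0167 * (55/0.128) * (1.59^2 / (2*9.81))
  hf = 0.92462 m
Step 3 — total head: H = 30 + 0.92462 = 30.925 m
Step 4 — hydraulic power (P = rho*g*Q*H):
  P = 1000 * 9.81 * 0.020460 * 30.925 = 6210 W
Therefore the hydraulic power required at the pump = 6210 W.


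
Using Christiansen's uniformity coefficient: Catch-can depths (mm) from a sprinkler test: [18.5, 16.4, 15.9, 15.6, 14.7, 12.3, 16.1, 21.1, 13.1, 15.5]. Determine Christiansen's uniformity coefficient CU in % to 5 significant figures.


Approach: apply Christiansen's uniformity coefficient, CU = (1 - mean_abs_deviation/mean)*100.
mean = 15.92000 mm
mean |d_i - mean| = 1.684000 mm
CU = (1 - 1.684000/15.92000)*100 = 89.422 %
Therefore Christiansen's uniformity coefficient CU = 89.422 %.


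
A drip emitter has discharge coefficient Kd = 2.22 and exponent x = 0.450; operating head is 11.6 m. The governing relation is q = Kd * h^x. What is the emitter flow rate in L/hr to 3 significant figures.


q = 2.22 * 11.6^0.450 = 6.69 L/hr
Therefore the emitter flow rate = 6.69 L/hr.


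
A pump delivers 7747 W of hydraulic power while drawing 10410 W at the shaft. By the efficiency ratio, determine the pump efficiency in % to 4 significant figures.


Approach: apply the efficiency ratio, eta = (P_out/P_in)*100.
eta = (7747 / 10410) * 100 = 74.42 %
Therefore the pump efficiency = 74.42 %.


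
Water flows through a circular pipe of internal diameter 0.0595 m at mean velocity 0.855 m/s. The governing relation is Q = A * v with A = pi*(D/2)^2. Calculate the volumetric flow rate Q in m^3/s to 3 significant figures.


A = pi*(0.0595/2)^2 = 0.0027805 m^2
Q = 0.0027805 * 0.855 = 0.00238 m^3/s
Therefore the volumetric flow rate Q = 0.00238 m^3/s.


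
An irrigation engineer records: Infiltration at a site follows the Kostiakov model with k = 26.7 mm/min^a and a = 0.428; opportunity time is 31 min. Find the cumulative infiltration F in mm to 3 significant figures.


Approach: apply the Kostiakov infiltration equation, F = k*t^a.
F = 26.7 * 31^0.428 = 116 mm
Therefore the cumulative infiltration F = 116 mm.


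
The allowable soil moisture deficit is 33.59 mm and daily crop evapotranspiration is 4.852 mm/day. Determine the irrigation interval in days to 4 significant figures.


Approach: apply the irrigation interval relation, interval = SMD / ETc.
interval = 33.59 / 4.852 = 6.923 days
Therefore the irrigation interval = 6.923 days.


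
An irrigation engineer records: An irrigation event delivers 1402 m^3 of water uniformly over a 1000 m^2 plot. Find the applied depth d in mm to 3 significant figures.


Approach: apply depth from volume over area, d = (V/A)*1000.
d = (1402 / 1000) * 1000 = 1400 mm
Therefore the applied depth d = 1400 mm.


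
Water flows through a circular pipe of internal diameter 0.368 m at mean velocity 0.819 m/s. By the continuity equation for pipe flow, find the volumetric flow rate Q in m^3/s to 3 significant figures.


Approach: apply the continuity equation for pipe flow, Q = A * v with A = pi*(D/2)^2.
A = pi*(0.368/2)^2 = 0.10636 m^2
Q = 0.10636 * 0.819 = 0.0871 m^3/s
Therefore the volumetric flow rate Q = 0.0871 m^3/s.


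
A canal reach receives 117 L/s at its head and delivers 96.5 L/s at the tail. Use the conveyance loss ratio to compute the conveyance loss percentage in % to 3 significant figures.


Approach: apply the conveyance loss ratio, loss% = ((Q_head - Q_tail)/Q_head)*100.
loss = ((117 - 96.5)/117)*100 = 17.5 %
Therefore the conveyance loss percentage = 17.5 %.


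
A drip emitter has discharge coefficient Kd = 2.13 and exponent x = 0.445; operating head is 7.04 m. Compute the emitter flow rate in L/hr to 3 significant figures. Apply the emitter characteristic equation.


Approach: apply the emitter characteristic equation, q = Kd * h^x.
q = 2.13 * 7.04^0.445 = 5.08 L/hr
Therefore the emitter flow rate = 5.08 L/hr.


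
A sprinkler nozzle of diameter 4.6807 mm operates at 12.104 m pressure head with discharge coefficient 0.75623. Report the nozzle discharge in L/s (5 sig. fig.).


Approach: apply the orifice equation, Q = Cd*A*sqrt(2*g*h), A = pi*(d/2)^2.
A = pi*(4.6807e-3/2)^2 = 1.720725e-05 m^2
Q = 0.75623 * 1.720725e-05 * sqrt(2*9.81*12.104) * 1000 = 0.20053 L/s
Therefore the nozzle discharge = 0.20053 L/s.


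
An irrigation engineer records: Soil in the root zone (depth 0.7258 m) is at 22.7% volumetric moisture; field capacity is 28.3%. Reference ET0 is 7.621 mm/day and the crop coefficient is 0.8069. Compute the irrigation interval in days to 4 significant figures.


Approach: apply soil-water budget scheduling, SMD = (FC-theta)/100*depth*1000; ETc = ET0*Kc; interval = SMD/ETc.
Step 1 — soil moisture deficit:
  SMD = (28.3 - 22.7)/100 * 0.7258 * 1000 = 40.6448 mm
Step 2 — daily crop ET (ETc = ET0*Kc):
  ETc = 7.621 * 0.8069 = 6.14938 mm/day
Step 3 — irrigation interval (SMD/ETc):
  interval = 40.6448 / 6.14938 = 6.610 days
Therefore the irrigation interval = 6.610 days.


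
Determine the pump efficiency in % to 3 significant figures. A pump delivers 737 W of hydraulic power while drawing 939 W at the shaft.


Approach: apply the efficiency ratio, eta = (P_out/P_in)*100.
eta = (737 / 939) * 100 = 78.5 %
Therefore the pump efficiency = 78.5 %.
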